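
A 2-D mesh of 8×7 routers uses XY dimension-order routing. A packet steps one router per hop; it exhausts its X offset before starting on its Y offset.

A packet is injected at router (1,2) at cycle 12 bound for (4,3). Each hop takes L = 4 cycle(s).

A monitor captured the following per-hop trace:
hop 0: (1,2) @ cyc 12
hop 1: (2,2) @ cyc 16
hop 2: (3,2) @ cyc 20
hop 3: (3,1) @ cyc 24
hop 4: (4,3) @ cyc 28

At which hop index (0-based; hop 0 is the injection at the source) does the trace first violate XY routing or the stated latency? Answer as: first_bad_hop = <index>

[1] (+1,+0) / 4c ⇒ ok
[2] (+1,+0) / 4c ⇒ ok
[3] (+0,-1) / 4c ⇒ BAD: Y-move but x=3≠4

first_bad_hop = 3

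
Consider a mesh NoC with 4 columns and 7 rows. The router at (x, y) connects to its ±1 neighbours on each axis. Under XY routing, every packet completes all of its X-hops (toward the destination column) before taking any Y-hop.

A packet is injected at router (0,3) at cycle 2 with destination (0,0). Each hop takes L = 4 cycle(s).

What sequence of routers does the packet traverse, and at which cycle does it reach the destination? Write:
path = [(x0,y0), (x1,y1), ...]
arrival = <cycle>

path = [(0,3), (0,2), (0,1), (0,0)]
arrival = 14

#0 — 0,3 | c2
#1 — 0,2 | c6 | S
#2 — 0,1 | c10 | S
#3 — 0,0 | c14 | S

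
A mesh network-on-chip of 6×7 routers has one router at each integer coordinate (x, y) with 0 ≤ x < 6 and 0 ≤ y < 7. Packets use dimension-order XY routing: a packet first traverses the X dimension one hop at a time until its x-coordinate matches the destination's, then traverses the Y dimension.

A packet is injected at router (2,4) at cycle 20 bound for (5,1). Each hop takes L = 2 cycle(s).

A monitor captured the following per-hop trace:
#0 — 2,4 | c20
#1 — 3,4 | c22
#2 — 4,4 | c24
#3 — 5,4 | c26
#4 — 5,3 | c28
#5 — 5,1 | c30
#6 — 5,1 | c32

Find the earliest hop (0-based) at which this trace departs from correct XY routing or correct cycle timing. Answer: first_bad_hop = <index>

  1: Δx=+1 Δy=+0 Δt=2 [ok]
  2: Δx=+1 Δy=+0 Δt=2 [ok]
  3: Δx=+1 Δy=+0 Δt=2 [ok]
  4: Δx=+0 Δy=-1 Δt=2 [ok]
  5: Δx=+0 Δy=-2 Δt=2 [BAD: non-unit step]

first_bad_hop = 5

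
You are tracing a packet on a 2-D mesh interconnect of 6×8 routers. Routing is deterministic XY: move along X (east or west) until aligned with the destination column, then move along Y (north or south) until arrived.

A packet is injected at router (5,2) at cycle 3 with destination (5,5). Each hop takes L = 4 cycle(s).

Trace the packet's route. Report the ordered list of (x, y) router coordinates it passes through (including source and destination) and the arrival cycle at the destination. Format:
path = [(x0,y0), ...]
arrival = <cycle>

path = [(5,2), (5,3), (5,4), (5,5)]
arrival = 15

hop 0: (5,2) @ cyc 3
hop 1: (5,3) @ cyc 7  [N]
hop 2: (5,4) @ cyc 11  [N]
hop 3: (5,5) @ cyc 15  [N]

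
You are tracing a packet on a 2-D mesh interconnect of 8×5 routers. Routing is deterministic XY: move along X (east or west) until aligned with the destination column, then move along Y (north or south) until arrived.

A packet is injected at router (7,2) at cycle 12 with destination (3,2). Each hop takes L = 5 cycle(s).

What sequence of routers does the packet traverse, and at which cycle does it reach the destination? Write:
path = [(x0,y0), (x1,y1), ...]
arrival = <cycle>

src (7,2)  cyc=12
W→(6,2)  cyc=17
W→(5,2)  cyc=22
W→(4,2)  cyc=27
W→(3,2)  cyc=32

path = [(7,2), (6,2), (5,2), (4,2), (3,2)]
arrival = 32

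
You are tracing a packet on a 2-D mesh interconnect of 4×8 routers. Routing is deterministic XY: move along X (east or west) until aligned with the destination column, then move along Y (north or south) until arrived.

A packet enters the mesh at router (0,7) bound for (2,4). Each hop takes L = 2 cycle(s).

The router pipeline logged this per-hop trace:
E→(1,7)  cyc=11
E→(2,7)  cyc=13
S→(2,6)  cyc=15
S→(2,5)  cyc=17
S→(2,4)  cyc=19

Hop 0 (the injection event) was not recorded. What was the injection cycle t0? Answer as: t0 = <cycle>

At hop 1 the cycle is 11; in general cyc_k = t0 + kL.
So t0 = 11 − 1·2 = 9.

t0 = 9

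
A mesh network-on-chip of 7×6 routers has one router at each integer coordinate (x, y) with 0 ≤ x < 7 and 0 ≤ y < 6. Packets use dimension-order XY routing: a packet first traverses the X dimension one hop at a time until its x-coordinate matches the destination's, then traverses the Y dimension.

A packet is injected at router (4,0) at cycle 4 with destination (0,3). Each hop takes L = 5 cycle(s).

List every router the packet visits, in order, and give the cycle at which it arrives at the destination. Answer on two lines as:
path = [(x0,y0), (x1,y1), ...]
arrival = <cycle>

  0. router=(4,0) cycle=4 (inject)
  1. router=(3,0) cycle=9 dir=W
  2. router=(2,0) cycle=14 dir=W
  3. router=(1,0) cycle=19 dir=W
  4. router=(0,0) cycle=24 dir=W
  5. router=(0,1) cycle=29 dir=N
  6. router=(0,2) cycle=34 dir=N
  7. router=(0,3) cycle=39 dir=N

path = [(4,0), (3,0), (2,0), (1,0), (0,0), (0,1), (0,2), (0,3)]
arrival = 39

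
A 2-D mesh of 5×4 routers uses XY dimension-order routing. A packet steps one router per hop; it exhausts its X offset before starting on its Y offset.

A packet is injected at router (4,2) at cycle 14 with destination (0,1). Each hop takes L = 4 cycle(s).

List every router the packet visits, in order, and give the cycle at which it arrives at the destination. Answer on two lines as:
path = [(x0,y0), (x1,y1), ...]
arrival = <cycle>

t=14: at (4,2)
t=18: at (3,2) after W
t=22: at (2,2) after W
t=26: at (1,2) after W
t=30: at (0,2) after W
t=34: at (0,1) after S

path = [(4,2), (3,2), (2,2), (1,2), (0,2), (0,1)]
arrival = 34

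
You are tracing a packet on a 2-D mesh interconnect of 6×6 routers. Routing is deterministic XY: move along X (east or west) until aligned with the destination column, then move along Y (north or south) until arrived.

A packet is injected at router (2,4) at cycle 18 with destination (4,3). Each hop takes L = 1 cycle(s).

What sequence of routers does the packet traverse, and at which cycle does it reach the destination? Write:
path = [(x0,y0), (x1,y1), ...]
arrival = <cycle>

src (2,4)  cyc=18
E→(3,4)  cyc=19
E→(4,4)  cyc=20
S→(4,3)  cyc=21

path = [(2,4), (3,4), (4,4), (4,3)]
arrival = 21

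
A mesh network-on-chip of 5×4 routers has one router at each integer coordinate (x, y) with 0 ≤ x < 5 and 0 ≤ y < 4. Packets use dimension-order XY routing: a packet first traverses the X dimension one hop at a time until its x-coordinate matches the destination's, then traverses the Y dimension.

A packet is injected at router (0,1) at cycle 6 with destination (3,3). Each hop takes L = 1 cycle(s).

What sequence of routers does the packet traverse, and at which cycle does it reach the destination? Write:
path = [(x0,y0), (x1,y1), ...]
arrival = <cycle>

t=6: at (0,1)
t=7: at (1,1) after E
t=8: at (2,1) after E
t=9: at (3,1) after E
t=10: at (3,2) after N
t=11: at (3,3) after N

path = [(0,1), (1,1), (2,1), (3,1), (3,2), (3,3)]
arrival = 11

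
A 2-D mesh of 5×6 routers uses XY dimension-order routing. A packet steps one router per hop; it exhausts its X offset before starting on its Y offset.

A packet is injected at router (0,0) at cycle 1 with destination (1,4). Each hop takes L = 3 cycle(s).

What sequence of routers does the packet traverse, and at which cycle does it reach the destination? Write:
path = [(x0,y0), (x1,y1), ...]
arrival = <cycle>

path = [(0,0), (1,0), (1,1), (1,2), (1,3), (1,4)]
arrival = 16

[0] x=0 y=0 t=1
[1] x=1 y=0 t=4 →E
[2] x=1 y=1 t=7 →N
[3] x=1 y=2 t=10 →N
[4] x=1 y=3 t=13 →N
[5] x=1 y=4 t=16 →N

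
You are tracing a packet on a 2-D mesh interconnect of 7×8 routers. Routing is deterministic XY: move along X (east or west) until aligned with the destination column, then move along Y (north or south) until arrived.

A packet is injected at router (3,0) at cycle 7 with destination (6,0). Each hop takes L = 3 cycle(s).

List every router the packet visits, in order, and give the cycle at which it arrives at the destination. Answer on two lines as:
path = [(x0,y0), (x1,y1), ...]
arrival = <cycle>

[0] x=3 y=0 t=7
[1] x=4 y=0 t=10 →E
[2] x=5 y=0 t=13 →E
[3] x=6 y=0 t=16 →E

path = [(3,0), (4,0), (5,0), (6,0)]
arrival = 16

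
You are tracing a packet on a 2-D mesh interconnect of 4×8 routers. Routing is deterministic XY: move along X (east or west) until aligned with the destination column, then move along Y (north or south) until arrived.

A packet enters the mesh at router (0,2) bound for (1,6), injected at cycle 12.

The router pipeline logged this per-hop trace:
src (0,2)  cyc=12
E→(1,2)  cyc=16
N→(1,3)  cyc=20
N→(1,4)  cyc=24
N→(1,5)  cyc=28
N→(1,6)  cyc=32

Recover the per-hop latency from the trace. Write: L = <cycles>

From hop 0 (12) to hop 1 (16): +4 cycles.
Each hop adds L, hence L = 4.

L = 4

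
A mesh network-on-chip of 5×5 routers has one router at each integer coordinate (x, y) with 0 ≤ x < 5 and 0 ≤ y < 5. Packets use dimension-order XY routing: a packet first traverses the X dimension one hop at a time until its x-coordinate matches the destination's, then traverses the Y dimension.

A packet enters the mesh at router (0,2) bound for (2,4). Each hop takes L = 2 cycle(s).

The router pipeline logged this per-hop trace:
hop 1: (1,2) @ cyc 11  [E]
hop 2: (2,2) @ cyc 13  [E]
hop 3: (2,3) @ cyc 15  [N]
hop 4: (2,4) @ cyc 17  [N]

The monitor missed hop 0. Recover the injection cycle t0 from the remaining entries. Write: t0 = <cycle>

Hop 1 reached at cycle 11; hop k is at t0 + k·L.
t0 = cyc[1] − L = 11 − 2 = 9.

t0 = 9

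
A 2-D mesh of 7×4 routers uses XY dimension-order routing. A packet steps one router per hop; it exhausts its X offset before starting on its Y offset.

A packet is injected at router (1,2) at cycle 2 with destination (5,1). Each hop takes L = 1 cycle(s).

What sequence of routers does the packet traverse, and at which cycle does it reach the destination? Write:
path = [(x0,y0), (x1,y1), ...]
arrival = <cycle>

#0 — 1,2 | c2
#1 — 2,2 | c3 | E
#2 — 3,2 | c4 | E
#3 — 4,2 | c5 | E
#4 — 5,2 | c6 | E
#5 — 5,1 | c7 | S

path = [(1,2), (2,2), (3,2), (4,2), (5,2), (5,1)]
arrival = 7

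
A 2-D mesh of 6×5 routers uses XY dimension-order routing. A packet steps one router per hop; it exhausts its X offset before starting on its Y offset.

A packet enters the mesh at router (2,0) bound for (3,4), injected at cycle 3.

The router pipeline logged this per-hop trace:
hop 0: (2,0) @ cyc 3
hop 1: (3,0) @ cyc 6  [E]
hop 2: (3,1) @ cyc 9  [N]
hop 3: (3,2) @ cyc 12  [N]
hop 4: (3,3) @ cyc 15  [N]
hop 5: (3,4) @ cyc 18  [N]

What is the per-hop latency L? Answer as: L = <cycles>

cyc[1] − cyc[0] = 6 − 3 = 3.
One hop costs L cycles, so L = 3.

L = 3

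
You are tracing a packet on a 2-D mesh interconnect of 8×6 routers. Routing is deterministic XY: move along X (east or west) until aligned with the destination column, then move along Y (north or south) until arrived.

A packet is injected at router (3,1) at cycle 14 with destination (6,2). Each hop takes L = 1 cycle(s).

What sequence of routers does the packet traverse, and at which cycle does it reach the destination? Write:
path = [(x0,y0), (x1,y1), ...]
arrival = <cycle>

path = [(3,1), (4,1), (5,1), (6,1), (6,2)]
arrival = 18

hop 0: (3,1) @ cyc 14
hop 1: (4,1) @ cyc 15  [E]
hop 2: (5,1) @ cyc 16  [E]
hop 3: (6,1) @ cyc 17  [E]
hop 4: (6,2) @ cyc 18  [N]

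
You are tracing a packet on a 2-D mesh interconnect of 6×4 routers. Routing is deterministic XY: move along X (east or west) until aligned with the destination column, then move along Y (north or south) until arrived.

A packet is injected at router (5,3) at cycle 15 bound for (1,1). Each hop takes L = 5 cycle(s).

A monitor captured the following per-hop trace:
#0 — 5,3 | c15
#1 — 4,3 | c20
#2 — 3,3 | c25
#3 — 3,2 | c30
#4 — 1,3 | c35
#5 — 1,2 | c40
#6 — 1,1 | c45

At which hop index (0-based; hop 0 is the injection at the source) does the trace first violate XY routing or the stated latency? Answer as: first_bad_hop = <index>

first_bad_hop = 3

hop 1: step (-1,+0), +5 cyc — ok
hop 2: step (-1,+0), +5 cyc — ok
hop 3: step (+0,-1), +5 cyc — BAD: Y-move but x=3≠1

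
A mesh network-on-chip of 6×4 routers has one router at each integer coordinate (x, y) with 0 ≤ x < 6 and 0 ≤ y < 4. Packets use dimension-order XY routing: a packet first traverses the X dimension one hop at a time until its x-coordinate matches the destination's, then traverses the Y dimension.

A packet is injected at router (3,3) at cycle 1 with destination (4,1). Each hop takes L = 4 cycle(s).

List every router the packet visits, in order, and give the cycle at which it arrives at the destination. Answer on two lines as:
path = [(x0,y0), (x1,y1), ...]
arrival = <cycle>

path = [(3,3), (4,3), (4,2), (4,1)]
arrival = 13

hop 0: (3,3) @ cyc 1
hop 1: (4,3) @ cyc 5  [E]
hop 2: (4,2) @ cyc 9  [S]
hop 3: (4,1) @ cyc 13  [S]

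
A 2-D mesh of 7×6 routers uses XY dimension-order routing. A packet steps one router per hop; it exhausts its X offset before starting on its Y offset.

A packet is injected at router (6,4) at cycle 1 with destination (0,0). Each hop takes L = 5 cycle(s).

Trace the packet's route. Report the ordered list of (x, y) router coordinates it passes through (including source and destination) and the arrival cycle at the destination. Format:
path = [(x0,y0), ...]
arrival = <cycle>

hop 0: (6,4) @ cyc 1
hop 1: (5,4) @ cyc 6  [W]
hop 2: (4,4) @ cyc 11  [W]
hop 3: (3,4) @ cyc 16  [W]
hop 4: (2,4) @ cyc 21  [W]
hop 5: (1,4) @ cyc 26  [W]
hop 6: (0,4) @ cyc 31  [W]
hop 7: (0,3) @ cyc 36  [S]
hop 8: (0,2) @ cyc 41  [S]
hop 9: (0,1) @ cyc 46  [S]
hop 10: (0,0) @ cyc 51  [S]

path = [(6,4), (5,4), (4,4), (3,4), (2,4), (1,4), (0,4), (0,3), (0,2), (0,1), (0,0)]
arrival = 51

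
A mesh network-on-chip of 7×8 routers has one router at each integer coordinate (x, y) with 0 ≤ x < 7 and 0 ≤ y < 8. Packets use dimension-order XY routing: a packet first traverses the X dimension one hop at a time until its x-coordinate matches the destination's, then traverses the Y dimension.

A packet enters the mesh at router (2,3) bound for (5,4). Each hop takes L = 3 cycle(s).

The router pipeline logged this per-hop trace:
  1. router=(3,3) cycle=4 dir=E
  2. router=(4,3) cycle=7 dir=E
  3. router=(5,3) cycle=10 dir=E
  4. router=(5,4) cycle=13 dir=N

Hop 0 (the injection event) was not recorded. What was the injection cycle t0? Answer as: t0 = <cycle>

t0 = 1

Hop 1 reached at cycle 4; hop k is at t0 + k·L.
Therefore t0 = 4 − L = 1.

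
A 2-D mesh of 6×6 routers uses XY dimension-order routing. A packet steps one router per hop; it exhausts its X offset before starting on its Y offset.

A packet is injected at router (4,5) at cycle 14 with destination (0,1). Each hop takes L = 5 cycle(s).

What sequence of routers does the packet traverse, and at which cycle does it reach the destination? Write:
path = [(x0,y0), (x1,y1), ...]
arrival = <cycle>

path = [(4,5), (3,5), (2,5), (1,5), (0,5), (0,4), (0,3), (0,2), (0,1)]
arrival = 54

  0. router=(4,5) cycle=14 (inject)
  1. router=(3,5) cycle=19 dir=W
  2. router=(2,5) cycle=24 dir=W
  3. router=(1,5) cycle=29 dir=W
  4. router=(0,5) cycle=34 dir=W
  5. router=(0,4) cycle=39 dir=S
  6. router=(0,3) cycle=44 dir=S
  7. router=(0,2) cycle=49 dir=S
  8. router=(0,1) cycle=54 dir=S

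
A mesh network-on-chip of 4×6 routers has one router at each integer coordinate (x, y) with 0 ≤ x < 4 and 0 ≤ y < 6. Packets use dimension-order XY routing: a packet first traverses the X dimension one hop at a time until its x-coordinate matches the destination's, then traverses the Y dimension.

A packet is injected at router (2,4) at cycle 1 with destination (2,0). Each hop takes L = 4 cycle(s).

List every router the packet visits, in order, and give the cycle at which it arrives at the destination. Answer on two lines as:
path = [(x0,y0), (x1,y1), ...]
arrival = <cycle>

path = [(2,4), (2,3), (2,2), (2,1), (2,0)]
arrival = 17

#0 — 2,4 | c1
#1 — 2,3 | c5 | S
#2 — 2,2 | c9 | S
#3 — 2,1 | c13 | S
#4 — 2,0 | c17 | S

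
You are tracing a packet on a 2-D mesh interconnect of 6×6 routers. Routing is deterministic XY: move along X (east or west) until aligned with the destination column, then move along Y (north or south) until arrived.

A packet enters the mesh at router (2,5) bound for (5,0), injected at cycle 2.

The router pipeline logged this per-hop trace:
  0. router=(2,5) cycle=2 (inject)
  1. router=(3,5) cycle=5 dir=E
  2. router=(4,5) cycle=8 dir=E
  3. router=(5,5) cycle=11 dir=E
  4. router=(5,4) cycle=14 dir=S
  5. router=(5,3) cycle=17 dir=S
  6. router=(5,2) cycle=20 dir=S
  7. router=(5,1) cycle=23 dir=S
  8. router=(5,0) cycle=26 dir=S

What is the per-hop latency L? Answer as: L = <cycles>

Δcyc across hop 0→1: 5 − 2 = 3.
That increment is L by definition: L = 3.

L = 3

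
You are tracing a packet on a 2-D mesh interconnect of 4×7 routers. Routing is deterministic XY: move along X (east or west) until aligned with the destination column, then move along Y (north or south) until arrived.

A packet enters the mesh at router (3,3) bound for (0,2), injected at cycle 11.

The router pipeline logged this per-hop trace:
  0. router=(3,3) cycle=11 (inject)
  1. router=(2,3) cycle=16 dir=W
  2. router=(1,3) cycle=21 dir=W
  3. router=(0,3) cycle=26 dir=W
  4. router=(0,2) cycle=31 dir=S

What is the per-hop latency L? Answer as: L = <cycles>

Δcyc across hop 0→1: 16 − 11 = 5.
That increment is L by definition: L = 5.

L = 5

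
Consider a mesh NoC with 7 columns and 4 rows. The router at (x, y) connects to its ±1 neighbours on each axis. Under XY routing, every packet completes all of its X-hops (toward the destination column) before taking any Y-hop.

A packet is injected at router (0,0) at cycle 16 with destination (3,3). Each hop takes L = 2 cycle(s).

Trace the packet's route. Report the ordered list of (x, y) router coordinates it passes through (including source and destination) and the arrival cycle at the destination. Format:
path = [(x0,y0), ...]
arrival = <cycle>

path = [(0,0), (1,0), (2,0), (3,0), (3,1), (3,2), (3,3)]
arrival = 28

src (0,0)  cyc=16
E→(1,0)  cyc=18
E→(2,0)  cyc=20
E→(3,0)  cyc=22
N→(3,1)  cyc=24
N→(3,2)  cyc=26
N→(3,3)  cyc=28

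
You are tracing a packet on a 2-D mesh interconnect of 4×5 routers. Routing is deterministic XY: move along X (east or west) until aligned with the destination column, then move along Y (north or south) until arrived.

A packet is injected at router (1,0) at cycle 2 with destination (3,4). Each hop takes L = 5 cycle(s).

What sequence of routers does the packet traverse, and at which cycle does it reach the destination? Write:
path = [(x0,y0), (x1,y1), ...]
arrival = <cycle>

path = [(1,0), (2,0), (3,0), (3,1), (3,2), (3,3), (3,4)]
arrival = 32

src (1,0)  cyc=2
E→(2,0)  cyc=7
E→(3,0)  cyc=12
N→(3,1)  cyc=17
N→(3,2)  cyc=22
N→(3,3)  cyc=27
N→(3,4)  cyc=32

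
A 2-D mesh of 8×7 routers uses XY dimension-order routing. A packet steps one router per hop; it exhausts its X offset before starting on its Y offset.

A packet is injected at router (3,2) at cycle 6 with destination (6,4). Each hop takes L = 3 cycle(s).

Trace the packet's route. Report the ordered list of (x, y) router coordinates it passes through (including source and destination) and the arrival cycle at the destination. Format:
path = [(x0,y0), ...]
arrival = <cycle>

[0] x=3 y=2 t=6
[1] x=4 y=2 t=9 →E
[2] x=5 y=2 t=12 →E
[3] x=6 y=2 t=15 →E
[4] x=6 y=3 t=18 →N
[5] x=6 y=4 t=21 →N

path = [(3,2), (4,2), (5,2), (6,2), (6,3), (6,4)]
arrival = 21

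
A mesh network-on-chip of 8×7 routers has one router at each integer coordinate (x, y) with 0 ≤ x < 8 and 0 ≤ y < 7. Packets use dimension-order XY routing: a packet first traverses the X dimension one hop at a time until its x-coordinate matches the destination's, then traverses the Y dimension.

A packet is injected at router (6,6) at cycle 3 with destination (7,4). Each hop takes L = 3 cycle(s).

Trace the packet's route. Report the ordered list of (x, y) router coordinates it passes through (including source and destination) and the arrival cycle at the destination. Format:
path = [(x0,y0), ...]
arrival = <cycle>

[0] x=6 y=6 t=3
[1] x=7 y=6 t=6 →E
[2] x=7 y=5 t=9 →S
[3] x=7 y=4 t=12 →S

path = [(6,6), (7,6), (7,5), (7,4)]
arrival = 12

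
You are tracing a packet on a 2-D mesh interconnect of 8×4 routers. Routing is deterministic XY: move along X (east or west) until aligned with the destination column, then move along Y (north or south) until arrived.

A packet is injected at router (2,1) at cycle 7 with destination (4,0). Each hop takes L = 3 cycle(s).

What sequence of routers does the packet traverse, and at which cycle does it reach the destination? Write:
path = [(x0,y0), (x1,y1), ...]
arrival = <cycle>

path = [(2,1), (3,1), (4,1), (4,0)]
arrival = 16

#0 — 2,1 | c7
#1 — 3,1 | c10 | E
#2 — 4,1 | c13 | E
#3 — 4,0 | c16 | S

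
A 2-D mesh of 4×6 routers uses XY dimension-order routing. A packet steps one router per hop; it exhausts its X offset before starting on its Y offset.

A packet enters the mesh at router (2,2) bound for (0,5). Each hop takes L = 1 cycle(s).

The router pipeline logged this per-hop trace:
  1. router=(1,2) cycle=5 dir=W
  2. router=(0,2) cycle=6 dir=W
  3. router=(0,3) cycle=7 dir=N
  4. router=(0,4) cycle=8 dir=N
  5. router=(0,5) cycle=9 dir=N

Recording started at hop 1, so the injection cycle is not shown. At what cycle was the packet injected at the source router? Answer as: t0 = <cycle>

t0 = 4

cyc[1] = 5 and cyc[k] = t0 + k·L for every k.
Subtract one hop: t0 = 5 − 1 = 4.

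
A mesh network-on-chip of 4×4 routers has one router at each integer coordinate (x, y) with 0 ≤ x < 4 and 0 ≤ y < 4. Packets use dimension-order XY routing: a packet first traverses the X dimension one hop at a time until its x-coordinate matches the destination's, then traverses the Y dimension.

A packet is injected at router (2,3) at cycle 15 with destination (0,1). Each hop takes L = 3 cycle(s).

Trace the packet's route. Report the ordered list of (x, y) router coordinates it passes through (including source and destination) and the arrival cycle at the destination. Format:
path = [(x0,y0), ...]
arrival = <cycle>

path = [(2,3), (1,3), (0,3), (0,2), (0,1)]
arrival = 27

hop 0: (2,3) @ cyc 15
hop 1: (1,3) @ cyc 18  [W]
hop 2: (0,3) @ cyc 21  [W]
hop 3: (0,2) @ cyc 24  [S]
hop 4: (0,1) @ cyc 27  [S]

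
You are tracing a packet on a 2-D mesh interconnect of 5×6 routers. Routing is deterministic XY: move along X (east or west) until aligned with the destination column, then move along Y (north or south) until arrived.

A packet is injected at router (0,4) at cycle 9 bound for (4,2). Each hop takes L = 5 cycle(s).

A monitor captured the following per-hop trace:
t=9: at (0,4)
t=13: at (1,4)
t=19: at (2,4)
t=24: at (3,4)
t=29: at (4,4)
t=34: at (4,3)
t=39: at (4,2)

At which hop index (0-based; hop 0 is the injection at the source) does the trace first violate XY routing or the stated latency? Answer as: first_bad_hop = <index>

hop 1: step (+1,+0), +4 cyc — BAD: Δcyc=4≠L

first_bad_hop = 1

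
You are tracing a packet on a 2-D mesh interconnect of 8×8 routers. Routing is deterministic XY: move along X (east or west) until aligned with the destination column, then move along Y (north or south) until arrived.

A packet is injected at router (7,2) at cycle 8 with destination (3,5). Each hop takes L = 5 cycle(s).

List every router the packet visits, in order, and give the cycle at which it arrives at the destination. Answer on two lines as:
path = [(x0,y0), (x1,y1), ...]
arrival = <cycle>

t=8: at (7,2)
t=13: at (6,2) after W
t=18: at (5,2) after W
t=23: at (4,2) after W
t=28: at (3,2) after W
t=33: at (3,3) after N
t=38: at (3,4) after N
t=43: at (3,5) after N

path = [(7,2), (6,2), (5,2), (4,2), (3,2), (3,3), (3,4), (3,5)]
arrival = 43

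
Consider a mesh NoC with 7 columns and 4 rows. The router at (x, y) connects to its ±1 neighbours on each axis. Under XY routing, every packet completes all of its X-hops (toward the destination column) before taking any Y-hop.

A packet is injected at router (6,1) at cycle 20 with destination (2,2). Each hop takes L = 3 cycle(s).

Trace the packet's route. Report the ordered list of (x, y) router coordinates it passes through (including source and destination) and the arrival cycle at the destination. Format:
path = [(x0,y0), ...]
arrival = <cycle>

t=20: at (6,1)
t=23: at (5,1) after W
t=26: at (4,1) after W
t=29: at (3,1) after W
t=32: at (2,1) after W
t=35: at (2,2) after N

path = [(6,1), (5,1), (4,1), (3,1), (2,1), (2,2)]
arrival = 35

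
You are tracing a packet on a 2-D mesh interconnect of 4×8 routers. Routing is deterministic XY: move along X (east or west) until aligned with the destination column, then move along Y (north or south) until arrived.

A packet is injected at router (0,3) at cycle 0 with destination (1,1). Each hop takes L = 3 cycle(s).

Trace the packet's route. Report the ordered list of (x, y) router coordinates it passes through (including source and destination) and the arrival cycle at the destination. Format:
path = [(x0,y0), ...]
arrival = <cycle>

path = [(0,3), (1,3), (1,2), (1,1)]
arrival = 9

hop 0: (0,3) @ cyc 0
hop 1: (1,3) @ cyc 3  [E]
hop 2: (1,2) @ cyc 6  [S]
hop 3: (1,1) @ cyc 9  [S]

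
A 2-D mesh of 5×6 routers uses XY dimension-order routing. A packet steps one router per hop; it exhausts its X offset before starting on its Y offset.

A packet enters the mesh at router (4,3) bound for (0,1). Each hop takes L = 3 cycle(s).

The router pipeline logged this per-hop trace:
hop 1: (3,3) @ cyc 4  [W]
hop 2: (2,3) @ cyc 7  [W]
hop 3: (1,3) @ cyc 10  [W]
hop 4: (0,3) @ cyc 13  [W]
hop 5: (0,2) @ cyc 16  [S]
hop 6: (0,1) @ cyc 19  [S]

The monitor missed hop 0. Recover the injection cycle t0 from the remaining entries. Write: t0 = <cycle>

The first recorded entry is hop 1 at cycle 4.
t0 = cyc[1] − L = 4 − 3 = 1.

t0 = 1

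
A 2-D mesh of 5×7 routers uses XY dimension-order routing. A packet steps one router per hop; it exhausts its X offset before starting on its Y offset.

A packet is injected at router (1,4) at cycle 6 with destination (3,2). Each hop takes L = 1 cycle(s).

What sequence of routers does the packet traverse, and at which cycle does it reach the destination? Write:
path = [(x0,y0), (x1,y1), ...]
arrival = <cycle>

path = [(1,4), (2,4), (3,4), (3,3), (3,2)]
arrival = 10

src (1,4)  cyc=6
E→(2,4)  cyc=7
E→(3,4)  cyc=8
S→(3,3)  cyc=9
S→(3,2)  cyc=10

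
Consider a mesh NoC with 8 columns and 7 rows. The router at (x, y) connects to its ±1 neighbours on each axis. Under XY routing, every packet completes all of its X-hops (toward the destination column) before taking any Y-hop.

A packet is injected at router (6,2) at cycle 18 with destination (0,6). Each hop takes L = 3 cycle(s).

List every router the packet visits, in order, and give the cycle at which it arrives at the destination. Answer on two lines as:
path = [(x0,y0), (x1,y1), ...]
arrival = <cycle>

path = [(6,2), (5,2), (4,2), (3,2), (2,2), (1,2), (0,2), (0,3), (0,4), (0,5), (0,6)]
arrival = 48

t=18: at (6,2)
t=21: at (5,2) after W
t=24: at (4,2) after W
t=27: at (3,2) after W
t=30: at (2,2) after W
t=33: at (1,2) after W
t=36: at (0,2) after W
t=39: at (0,3) after N
t=42: at (0,4) after N
t=45: at (0,5) after N
t=48: at (0,6) after N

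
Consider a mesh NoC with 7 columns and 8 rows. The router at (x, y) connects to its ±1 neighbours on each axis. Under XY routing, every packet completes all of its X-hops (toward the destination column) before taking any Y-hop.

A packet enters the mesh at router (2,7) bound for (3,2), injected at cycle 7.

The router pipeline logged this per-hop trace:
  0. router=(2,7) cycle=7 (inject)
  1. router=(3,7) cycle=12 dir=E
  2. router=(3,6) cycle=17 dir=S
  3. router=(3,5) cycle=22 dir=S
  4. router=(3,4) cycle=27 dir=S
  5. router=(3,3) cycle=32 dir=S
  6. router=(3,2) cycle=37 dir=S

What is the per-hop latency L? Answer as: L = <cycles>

Between hops 0 and 1 the cycle counter advances 12 − 7 = 5.
That increment is L by definition: L = 5.

L = 5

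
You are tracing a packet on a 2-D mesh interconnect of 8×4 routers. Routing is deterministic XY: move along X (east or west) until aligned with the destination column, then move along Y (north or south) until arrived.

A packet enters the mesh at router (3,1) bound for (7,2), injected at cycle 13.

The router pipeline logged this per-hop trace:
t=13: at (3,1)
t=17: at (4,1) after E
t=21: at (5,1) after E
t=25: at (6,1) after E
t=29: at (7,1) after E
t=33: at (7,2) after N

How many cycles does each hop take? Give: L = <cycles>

L = 4

cyc[1] − cyc[0] = 17 − 13 = 4.
That increment is L by definition: L = 4.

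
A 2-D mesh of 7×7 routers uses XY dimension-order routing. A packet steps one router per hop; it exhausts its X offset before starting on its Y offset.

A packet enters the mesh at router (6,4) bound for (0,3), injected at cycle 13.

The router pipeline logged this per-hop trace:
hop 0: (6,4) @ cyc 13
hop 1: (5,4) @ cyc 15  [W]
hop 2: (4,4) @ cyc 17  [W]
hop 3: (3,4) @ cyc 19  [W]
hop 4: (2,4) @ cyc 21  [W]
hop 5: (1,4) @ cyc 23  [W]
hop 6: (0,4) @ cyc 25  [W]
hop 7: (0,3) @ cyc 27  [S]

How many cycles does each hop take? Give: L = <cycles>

From hop 0 (13) to hop 1 (15): +2 cycles.
Per-hop latency L = Δcyc = 2.

L = 2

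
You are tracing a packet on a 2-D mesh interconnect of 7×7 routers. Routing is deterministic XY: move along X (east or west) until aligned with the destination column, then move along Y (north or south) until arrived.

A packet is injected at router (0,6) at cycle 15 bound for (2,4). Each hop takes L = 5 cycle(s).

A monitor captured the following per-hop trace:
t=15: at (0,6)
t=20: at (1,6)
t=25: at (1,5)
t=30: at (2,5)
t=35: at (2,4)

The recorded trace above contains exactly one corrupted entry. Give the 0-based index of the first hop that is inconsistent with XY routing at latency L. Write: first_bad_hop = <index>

first_bad_hop = 2

check 1→ d=(1,0) cyc+5: ok
check 2→ d=(0,-1) cyc+5: BAD: Y-move but x=1≠2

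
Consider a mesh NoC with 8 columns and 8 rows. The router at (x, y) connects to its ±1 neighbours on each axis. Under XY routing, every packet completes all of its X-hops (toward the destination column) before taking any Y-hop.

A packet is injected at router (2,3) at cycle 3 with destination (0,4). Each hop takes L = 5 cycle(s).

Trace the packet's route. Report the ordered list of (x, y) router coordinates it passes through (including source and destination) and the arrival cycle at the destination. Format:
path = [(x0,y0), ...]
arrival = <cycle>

path = [(2,3), (1,3), (0,3), (0,4)]
arrival = 18

  0. router=(2,3) cycle=3 (inject)
  1. router=(1,3) cycle=8 dir=W
  2. router=(0,3) cycle=13 dir=W
  3. router=(0,4) cycle=18 dir=N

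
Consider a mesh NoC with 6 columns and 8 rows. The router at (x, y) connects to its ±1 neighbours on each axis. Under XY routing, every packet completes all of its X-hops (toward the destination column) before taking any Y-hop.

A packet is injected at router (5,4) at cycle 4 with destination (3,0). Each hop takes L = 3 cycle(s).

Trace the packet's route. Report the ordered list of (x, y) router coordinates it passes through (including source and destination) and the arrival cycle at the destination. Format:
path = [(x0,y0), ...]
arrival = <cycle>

path = [(5,4), (4,4), (3,4), (3,3), (3,2), (3,1), (3,0)]
arrival = 22

src (5,4)  cyc=4
W→(4,4)  cyc=7
W→(3,4)  cyc=10
S→(3,3)  cyc=13
S→(3,2)  cyc=16
S→(3,1)  cyc=19
S→(3,0)  cyc=22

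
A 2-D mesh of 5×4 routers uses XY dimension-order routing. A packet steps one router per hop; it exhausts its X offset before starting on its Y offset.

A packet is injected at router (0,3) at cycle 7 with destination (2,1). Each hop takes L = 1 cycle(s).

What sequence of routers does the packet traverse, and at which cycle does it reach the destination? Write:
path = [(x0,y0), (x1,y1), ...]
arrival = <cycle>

path = [(0,3), (1,3), (2,3), (2,2), (2,1)]
arrival = 11

t=7: at (0,3)
t=8: at (1,3) after E
t=9: at (2,3) after E
t=10: at (2,2) after S
t=11: at (2,1) after S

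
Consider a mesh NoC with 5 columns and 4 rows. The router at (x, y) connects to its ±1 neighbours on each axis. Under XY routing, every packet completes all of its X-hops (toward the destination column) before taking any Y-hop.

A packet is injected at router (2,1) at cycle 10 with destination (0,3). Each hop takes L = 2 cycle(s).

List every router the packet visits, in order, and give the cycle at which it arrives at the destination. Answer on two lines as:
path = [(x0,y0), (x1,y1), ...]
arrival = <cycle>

path = [(2,1), (1,1), (0,1), (0,2), (0,3)]
arrival = 18

src (2,1)  cyc=10
W→(1,1)  cyc=12
W→(0,1)  cyc=14
N→(0,2)  cyc=16
N→(0,3)  cyc=18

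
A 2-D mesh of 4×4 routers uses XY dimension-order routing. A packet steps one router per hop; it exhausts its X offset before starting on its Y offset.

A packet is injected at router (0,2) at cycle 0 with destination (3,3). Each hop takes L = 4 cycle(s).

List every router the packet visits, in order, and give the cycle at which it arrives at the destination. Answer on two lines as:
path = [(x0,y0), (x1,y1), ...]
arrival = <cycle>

[0] x=0 y=2 t=0
[1] x=1 y=2 t=4 →E
[2] x=2 y=2 t=8 →E
[3] x=3 y=2 t=12 →E
[4] x=3 y=3 t=16 →N

path = [(0,2), (1,2), (2,2), (3,2), (3,3)]
arrival = 16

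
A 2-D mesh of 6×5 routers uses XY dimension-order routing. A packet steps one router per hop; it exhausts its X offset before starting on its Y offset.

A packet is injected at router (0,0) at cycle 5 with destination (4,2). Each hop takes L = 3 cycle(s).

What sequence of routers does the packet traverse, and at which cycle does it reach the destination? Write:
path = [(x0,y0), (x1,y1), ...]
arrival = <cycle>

src (0,0)  cyc=5
E→(1,0)  cyc=8
E→(2,0)  cyc=11
E→(3,0)  cyc=14
E→(4,0)  cyc=17
N→(4,1)  cyc=20
N→(4,2)  cyc=23

path = [(0,0), (1,0), (2,0), (3,0), (4,0), (4,1), (4,2)]
arrival = 23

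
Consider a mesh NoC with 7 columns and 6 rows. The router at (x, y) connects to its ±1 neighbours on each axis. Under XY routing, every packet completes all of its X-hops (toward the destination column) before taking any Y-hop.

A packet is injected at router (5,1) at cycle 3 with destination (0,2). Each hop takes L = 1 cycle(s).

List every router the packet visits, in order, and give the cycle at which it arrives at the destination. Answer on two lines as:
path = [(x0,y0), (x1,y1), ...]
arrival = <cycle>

src (5,1)  cyc=3
W→(4,1)  cyc=4
W→(3,1)  cyc=5
W→(2,1)  cyc=6
W→(1,1)  cyc=7
W→(0,1)  cyc=8
N→(0,2)  cyc=9

path = [(5,1), (4,1), (3,1), (2,1), (1,1), (0,1), (0,2)]
arrival = 9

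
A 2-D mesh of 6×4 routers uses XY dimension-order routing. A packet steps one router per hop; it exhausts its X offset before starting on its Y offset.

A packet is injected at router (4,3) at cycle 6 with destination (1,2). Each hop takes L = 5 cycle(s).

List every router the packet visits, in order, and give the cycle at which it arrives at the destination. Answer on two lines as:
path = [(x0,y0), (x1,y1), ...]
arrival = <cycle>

path = [(4,3), (3,3), (2,3), (1,3), (1,2)]
arrival = 26

[0] x=4 y=3 t=6
[1] x=3 y=3 t=11 →W
[2] x=2 y=3 t=16 →W
[3] x=1 y=3 t=21 →W
[4] x=1 y=2 t=26 →S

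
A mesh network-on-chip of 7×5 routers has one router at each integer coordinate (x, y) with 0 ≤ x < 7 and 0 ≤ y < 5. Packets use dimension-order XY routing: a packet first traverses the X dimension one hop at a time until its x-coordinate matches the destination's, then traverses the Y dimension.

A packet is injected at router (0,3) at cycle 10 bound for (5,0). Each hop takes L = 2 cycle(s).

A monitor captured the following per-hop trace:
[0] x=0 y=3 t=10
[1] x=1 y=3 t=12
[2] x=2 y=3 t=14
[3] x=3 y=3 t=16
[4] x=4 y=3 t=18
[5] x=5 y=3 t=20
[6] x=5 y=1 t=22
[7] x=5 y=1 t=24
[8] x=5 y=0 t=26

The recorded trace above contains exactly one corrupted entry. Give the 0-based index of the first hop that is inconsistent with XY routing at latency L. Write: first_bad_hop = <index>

[1] (+1,+0) / 2c ⇒ ok
[2] (+1,+0) / 2c ⇒ ok
[3] (+1,+0) / 2c ⇒ ok
[4] (+1,+0) / 2c ⇒ ok
[5] (+1,+0) / 2c ⇒ ok
[6] (+0,-2) / 2c ⇒ BAD: non-unit step

first_bad_hop = 6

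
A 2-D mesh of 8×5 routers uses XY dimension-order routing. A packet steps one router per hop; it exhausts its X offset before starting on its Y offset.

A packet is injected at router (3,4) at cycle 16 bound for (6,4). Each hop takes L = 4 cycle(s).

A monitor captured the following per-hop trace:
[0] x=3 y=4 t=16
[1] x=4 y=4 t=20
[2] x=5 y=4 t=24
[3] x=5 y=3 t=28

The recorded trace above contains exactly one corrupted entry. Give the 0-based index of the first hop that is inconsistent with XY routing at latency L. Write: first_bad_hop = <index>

  1: Δx=+1 Δy=+0 Δt=4 [ok]
  2: Δx=+1 Δy=+0 Δt=4 [ok]
  3: Δx=+0 Δy=-1 Δt=4 [BAD: Y-move but x=5≠6]

first_bad_hop = 3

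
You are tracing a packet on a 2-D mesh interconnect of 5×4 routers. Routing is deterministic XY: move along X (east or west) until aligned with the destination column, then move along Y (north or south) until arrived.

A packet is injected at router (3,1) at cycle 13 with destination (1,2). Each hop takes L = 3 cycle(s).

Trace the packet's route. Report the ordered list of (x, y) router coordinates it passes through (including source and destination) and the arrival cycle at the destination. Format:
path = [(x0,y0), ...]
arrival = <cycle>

path = [(3,1), (2,1), (1,1), (1,2)]
arrival = 22

#0 — 3,1 | c13
#1 — 2,1 | c16 | W
#2 — 1,1 | c19 | W
#3 — 1,2 | c22 | N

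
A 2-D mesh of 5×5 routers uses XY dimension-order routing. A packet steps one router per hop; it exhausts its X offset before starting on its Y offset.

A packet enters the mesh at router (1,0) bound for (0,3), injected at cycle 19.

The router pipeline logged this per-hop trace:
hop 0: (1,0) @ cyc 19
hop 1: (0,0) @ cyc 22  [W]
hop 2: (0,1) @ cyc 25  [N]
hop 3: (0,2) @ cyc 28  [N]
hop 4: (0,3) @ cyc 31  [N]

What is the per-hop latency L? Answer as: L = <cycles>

L = 3

From hop 0 (19) to hop 1 (22): +3 cycles.
Per-hop latency L = Δcyc = 3.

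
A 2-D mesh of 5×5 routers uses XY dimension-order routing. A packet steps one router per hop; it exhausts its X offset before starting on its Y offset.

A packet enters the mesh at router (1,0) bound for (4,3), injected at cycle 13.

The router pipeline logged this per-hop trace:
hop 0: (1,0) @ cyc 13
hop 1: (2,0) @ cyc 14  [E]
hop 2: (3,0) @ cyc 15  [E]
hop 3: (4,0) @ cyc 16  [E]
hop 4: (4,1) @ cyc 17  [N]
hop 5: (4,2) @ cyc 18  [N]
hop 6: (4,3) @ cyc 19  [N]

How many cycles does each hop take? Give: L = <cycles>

L = 1

Δcyc across hop 0→1: 14 − 13 = 1.
One hop costs L cycles, so L = 1.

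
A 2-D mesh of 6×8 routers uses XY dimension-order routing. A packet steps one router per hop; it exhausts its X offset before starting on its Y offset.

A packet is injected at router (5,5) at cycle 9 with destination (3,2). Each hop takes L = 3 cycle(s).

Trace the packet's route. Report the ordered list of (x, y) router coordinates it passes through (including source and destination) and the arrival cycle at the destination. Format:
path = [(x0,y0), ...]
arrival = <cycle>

path = [(5,5), (4,5), (3,5), (3,4), (3,3), (3,2)]
arrival = 24

hop 0: (5,5) @ cyc 9
hop 1: (4,5) @ cyc 12  [W]
hop 2: (3,5) @ cyc 15  [W]
hop 3: (3,4) @ cyc 18  [S]
hop 4: (3,3) @ cyc 21  [S]
hop 5: (3,2) @ cyc 24  [S]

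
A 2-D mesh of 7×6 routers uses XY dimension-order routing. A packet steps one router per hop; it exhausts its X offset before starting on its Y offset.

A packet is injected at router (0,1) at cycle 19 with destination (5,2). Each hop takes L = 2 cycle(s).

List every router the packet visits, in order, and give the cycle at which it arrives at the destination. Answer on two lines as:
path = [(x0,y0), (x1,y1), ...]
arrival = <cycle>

src (0,1)  cyc=19
E→(1,1)  cyc=21
E→(2,1)  cyc=23
E→(3,1)  cyc=25
E→(4,1)  cyc=27
E→(5,1)  cyc=29
N→(5,2)  cyc=31

path = [(0,1), (1,1), (2,1), (3,1), (4,1), (5,1), (5,2)]
arrival = 31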